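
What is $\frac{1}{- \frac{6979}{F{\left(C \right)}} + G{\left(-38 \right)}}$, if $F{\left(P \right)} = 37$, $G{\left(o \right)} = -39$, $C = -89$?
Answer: $- \frac{37}{8422} \approx -0.0043933$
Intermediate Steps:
$\frac{1}{- \frac{6979}{F{\left(C \right)}} + G{\left(-38 \right)}} = \frac{1}{- \frac{6979}{37} - 39} = \frac{1}{- \frac{8422}{37}} = - \frac{37}{8422}$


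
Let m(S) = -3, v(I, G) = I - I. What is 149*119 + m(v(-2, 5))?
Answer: 17728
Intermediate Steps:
v(I, G) = 0
149*119 + m(v(-2, 5)) = 149*119 - 3 = 17731 - 3 = 17728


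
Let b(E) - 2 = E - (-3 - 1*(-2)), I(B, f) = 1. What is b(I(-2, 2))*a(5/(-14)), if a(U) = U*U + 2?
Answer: 417/49 ≈ 8.5102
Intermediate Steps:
a(U) = 2 + U**2 (a(U) = U**2 + 2 = 2 + U**2)
b(E) = 3 + E (b(E) = 2 + (E - (-3 - 1*(-2))) = 2 + (E - (-3 + 2)) = 2 + (E - 1*(-1)) = 2 + (E + 1) = 2 + (1 + E) = 3 + E)
b(I(-2, 2))*a(5/(-14)) = (3 + 1)*(2 + (5/(-14))**2) = 4*(2 + (5*(-1/14))**2) = 4*(2 + (-5/14)**2) = 4*(2 + 25/196) = 4*(417/196) = 417/49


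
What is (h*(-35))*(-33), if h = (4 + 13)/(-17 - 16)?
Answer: -595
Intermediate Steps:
h = -17/33 (h = 17/(-33) = 17*(-1/33) = -17/33 ≈ -0.51515)
(h*(-35))*(-33) = -17/33*(-35)*(-33) = (595/33)*(-33) = -595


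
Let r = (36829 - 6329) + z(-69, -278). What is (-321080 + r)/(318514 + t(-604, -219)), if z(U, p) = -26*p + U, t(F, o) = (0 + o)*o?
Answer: -283421/366475 ≈ -0.77337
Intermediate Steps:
t(F, o) = o² (t(F, o) = o*o = o²)
z(U, p) = U - 26*p
r = 37659 (r = (36829 - 6329) + (-69 - 26*(-278)) = 30500 + (-69 + 7228) = 30500 + 7159 = 37659)
(-321080 + r)/(318514 + t(-604, -219)) = (-321080 + 37659)/(318514 + (-219)²) = -283421/(318514 + 47961) = -283421/366475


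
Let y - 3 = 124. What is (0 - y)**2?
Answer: 16129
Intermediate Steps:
y = 127 (y = 3 + 124 = 127)
(0 - y)**2 = (0 - 1*127)**2 = (0 - 127)**2 = (-127)**2 = 16129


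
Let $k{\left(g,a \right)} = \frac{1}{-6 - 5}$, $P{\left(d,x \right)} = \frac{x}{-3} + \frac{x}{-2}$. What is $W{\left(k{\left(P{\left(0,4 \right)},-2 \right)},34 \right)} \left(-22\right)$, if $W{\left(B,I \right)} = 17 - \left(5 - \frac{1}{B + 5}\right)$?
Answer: $- \frac{7249}{27} \approx -268.48$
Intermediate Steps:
$P{\left(d,x \right)} = - \frac{5 x}{6}$ ($P{\left(d,x \right)} = x \left(- \frac{1}{3}\right) + x \left(- \frac{1}{2}\right) = - \frac{x}{3} - \frac{x}{2} = - \frac{5 x}{6}$)
$k{\left(g,a \right)} = - \frac{1}{11}$ ($k{\left(g,a \right)} = \frac{1}{-11} = - \frac{1}{11}$)
$W{\left(B,I \right)} = 12 + \frac{1}{5 + B}$ ($W{\left(B,I \right)} = 17 - \left(5 - \frac{1}{5 + B}\right) = 12 + \frac{1}{5 + B}$)
$W{\left(k{\left(P{\left(0,4 \right)},-2 \right)},34 \right)} \left(-22\right) = \frac{61 + 12 \left(- \frac{1}{11}\right)}{5 - \frac{1}{11}} \left(-22\right) = \frac{61 - \frac{12}{11}}{\frac{54}{11}} \left(-22\right) = \frac{11}{54} \cdot \frac{659}{11} \left(-22\right) = \frac{659}{54} \left(-22\right) = - \frac{7249}{27}$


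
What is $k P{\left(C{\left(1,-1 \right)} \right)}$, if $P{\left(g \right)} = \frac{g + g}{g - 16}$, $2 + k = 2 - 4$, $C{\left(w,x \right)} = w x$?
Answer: $- \frac{8}{17} \approx -0.47059$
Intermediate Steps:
$k = -4$ ($k = -2 + \left(2 - 4\right) = -2 - 2 = -4$)
$P{\left(g \right)} = \frac{2 g}{-16 + g}$
$k P{\left(C{\left(1,-1 \right)} \right)} = - 4 \frac{2 \cdot 1 \left(-1\right)}{-16 + 1 \left(-1\right)} = - 4 \cdot 2 \left(-1\right) \frac{1}{-16 - 1} = - 4 \cdot 2 \left(-1\right) \frac{1}{-17} = - 4 \cdot 2 \left(-1\right) \left(- \frac{1}{17}\right) = \left(-4\right) \frac{2}{17} = - \frac{8}{17}$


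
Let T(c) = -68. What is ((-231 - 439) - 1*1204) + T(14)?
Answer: -1942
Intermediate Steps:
((-231 - 439) - 1*1204) + T(14) = ((-231 - 439) - 1*1204) - 68 = (-670 - 1204) - 68 = -1874 - 68 = -1942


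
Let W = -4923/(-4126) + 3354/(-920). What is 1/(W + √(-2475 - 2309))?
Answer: -2208619041780/4313710194497921 - 3602252161600*I*√299/4313710194497921 ≈ -0.000512 - 0.01444*I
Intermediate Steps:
W = -2327361/948980 (W = -4923*(-1/4126) + 3354*(-1/920) = 4923/4126 - 1677/460 = -2327361/948980 ≈ -2.4525)
1/(W + √(-2475 - 2309)) = 1/(-2327361/948980 + √(-2475 - 2309)) = 1/(-2327361/948980 + √(-4784)) = 1/(-2327361/948980 + 4*I*√299)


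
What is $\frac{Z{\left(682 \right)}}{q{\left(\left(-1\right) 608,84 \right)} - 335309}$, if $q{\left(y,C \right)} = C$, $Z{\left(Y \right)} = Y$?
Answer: $- \frac{62}{30475} \approx -0.0020345$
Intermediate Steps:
$\frac{Z{\left(682 \right)}}{q{\left(\left(-1\right) 608,84 \right)} - 335309} = \frac{682}{84 - 335309} = \frac{682}{-335225} = 682 \left(- \frac{1}{335225}\right) = - \frac{62}{30475}$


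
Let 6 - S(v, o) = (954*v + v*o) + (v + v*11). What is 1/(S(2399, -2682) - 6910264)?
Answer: -1/2793574 ≈ -3.5796e-7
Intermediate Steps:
S(v, o) = 6 - 966*v - o*v (S(v, o) = 6 - ((954*v + v*o) + (v + v*11)) = 6 - ((954*v + o*v) + (v + 11*v)) = 6 - ((954*v + o*v) + 12*v) = 6 - (966*v + o*v) = 6 + (-966*v - o*v) = 6 - 966*v - o*v)
1/(S(2399, -2682) - 6910264) = 1/((6 - 966*2399 - 1*(-2682)*2399) - 6910264) = 1/((6 - 2317434 + 6434118) - 6910264) = 1/(4116690 - 6910264) = 1/(-2793574) = -1/2793574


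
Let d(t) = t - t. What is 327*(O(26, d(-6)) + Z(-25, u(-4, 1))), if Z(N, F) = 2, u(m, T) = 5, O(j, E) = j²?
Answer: 221706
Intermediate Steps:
d(t) = 0
327*(O(26, d(-6)) + Z(-25, u(-4, 1))) = 327*(26² + 2) = 327*(676 + 2) = 327*678 = 221706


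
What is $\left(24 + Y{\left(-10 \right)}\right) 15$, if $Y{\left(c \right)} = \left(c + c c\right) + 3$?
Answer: $1755$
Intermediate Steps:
$Y{\left(c \right)} = 3 + c + c^{2}$ ($Y{\left(c \right)} = \left(c + c^{2}\right) + 3 = 3 + c + c^{2}$)
$\left(24 + Y{\left(-10 \right)}\right) 15 = \left(24 + \left(3 - 10 + \left(-10\right)^{2}\right)\right) 15 = \left(24 + \left(3 - 10 + 100\right)\right) 15 = \left(24 + 93\right) 15 = 117 \cdot 15 = 1755$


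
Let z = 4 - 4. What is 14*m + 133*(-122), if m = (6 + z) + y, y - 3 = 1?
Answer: -16086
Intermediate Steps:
y = 4 (y = 3 + 1 = 4)
z = 0
m = 10 (m = (6 + 0) + 4 = 6 + 4 = 10)
14*m + 133*(-122) = 14*10 + 133*(-122) = 140 - 16226 = -16086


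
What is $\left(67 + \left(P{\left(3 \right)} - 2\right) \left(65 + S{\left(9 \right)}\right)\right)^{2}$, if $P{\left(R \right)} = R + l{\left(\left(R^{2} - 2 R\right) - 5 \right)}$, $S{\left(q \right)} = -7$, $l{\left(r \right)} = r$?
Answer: $81$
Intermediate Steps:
$P{\left(R \right)} = -5 + R^{2} - R$ ($P{\left(R \right)} = R - \left(5 - R^{2} + 2 R\right) = -5 + R^{2} - R$)
$\left(67 + \left(P{\left(3 \right)} - 2\right) \left(65 + S{\left(9 \right)}\right)\right)^{2} = \left(67 + \left(\left(-5 + 3^{2} - 3\right) - 2\right) \left(65 - 7\right)\right)^{2} = \left(67 + \left(\left(-5 + 9 - 3\right) - 2\right) 58\right)^{2} = \left(67 + \left(1 - 2\right) 58\right)^{2} = \left(67 - 58\right)^{2} = 9^{2} = 81$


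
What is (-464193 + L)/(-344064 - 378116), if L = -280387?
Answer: 37229/36109 ≈ 1.0310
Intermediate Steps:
(-464193 + L)/(-344064 - 378116) = (-464193 - 280387)/(-344064 - 378116) = -744580/(-722180) = -744580*(-1/722180) = 37229/36109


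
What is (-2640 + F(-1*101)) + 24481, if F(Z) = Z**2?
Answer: 32042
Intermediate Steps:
(-2640 + F(-1*101)) + 24481 = (-2640 + (-1*101)**2) + 24481 = (-2640 + (-101)**2) + 24481 = (-2640 + 10201) + 24481 = 7561 + 24481 = 32042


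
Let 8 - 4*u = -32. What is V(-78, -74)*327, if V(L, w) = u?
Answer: 3270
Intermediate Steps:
u = 10 (u = 2 - 1/4*(-32) = 2 + 8 = 10)
V(L, w) = 10
V(-78, -74)*327 = 10*327 = 3270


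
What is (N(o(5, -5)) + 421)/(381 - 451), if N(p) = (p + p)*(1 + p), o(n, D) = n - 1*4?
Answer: -85/14 ≈ -6.0714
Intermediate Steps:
o(n, D) = -4 + n (o(n, D) = n - 4 = -4 + n)
N(p) = 2*p*(1 + p) (N(p) = (2*p)*(1 + p) = 2*p*(1 + p))
(N(o(5, -5)) + 421)/(381 - 451) = (2*(-4 + 5)*(1 + (-4 + 5)) + 421)/(381 - 451) = (2*1*(1 + 1) + 421)/(-70) = (2*1*2 + 421)*(-1/70) = (4 + 421)*(-1/70) = 425*(-1/70) = -85/14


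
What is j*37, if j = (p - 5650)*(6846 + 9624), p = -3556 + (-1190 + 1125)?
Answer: -5649654690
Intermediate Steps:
p = -3621 (p = -3556 - 65 = -3621)
j = -152693370 (j = (-3621 - 5650)*(6846 + 9624) = -9271*16470 = -152693370)
j*37 = -152693370*37 = -5649654690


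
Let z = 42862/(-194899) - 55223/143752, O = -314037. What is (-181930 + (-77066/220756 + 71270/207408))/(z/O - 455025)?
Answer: 18177165251149744772439652989/45462894351221486174239955411 ≈ 0.39982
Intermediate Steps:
z = -2417772243/4002445864 (z = 42862*(-1/194899) - 55223*1/143752 = -42862/194899 - 7889/20536 = -2417772243/4002445864 ≈ -0.60407)
(-181930 + (-77066/220756 + 71270/207408))/(z/O - 455025) = (-181930 + (-77066/220756 + 71270/207408))/(-2417772243/4002445864/(-314037) - 455025) = (-181930 + (-77066*1/220756 + 71270*(1/207408)))/(-2417772243/4002445864*(-1/314037) - 455025) = (-181930 + (-38533/110378 + 35635/103704))/(805924081/418972030597656 - 455025) = (-181930 - 31353101/5723320056)/(-190642748221892497319/418972030597656) = -1041243649141181/5723320056*(-418972030597656/190642748221892497319) = 18177165251149744772439652989/45462894351221486174239955411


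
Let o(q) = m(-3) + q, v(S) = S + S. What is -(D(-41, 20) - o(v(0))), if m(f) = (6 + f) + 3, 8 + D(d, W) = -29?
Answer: 43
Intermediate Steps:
v(S) = 2*S
D(d, W) = -37 (D(d, W) = -8 - 29 = -37)
m(f) = 9 + f
o(q) = 6 + q (o(q) = (9 - 3) + q = 6 + q)
-(D(-41, 20) - o(v(0))) = -(-37 - (6 + 2*0)) = -(-37 - (6 + 0)) = -(-37 - 1*6) = -(-37 - 6) = -1*(-43) = 43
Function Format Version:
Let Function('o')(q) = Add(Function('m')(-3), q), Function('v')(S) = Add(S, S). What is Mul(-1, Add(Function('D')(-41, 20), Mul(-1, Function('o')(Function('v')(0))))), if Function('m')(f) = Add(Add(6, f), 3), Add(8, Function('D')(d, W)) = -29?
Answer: 43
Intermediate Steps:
Function('v')(S) = Mul(2, S)
Function('D')(d, W) = -37 (Function('D')(d, W) = Add(-8, -29) = -37)
Function('m')(f) = Add(9, f)
Function('o')(q) = Add(6, q) (Function('o')(q) = Add(Add(9, -3), q) = Add(6, q))
Mul(-1, Add(Function('D')(-41, 20), Mul(-1, Function('o')(Function('v')(0))))) = Mul(-1, Add(-37, Mul(-1, Add(6, Mul(2, 0))))) = Mul(-1, Add(-37, Mul(-1, Add(6, 0)))) = Mul(-1, Add(-37, Mul(-1, 6))) = Mul(-1, Add(-37, -6)) = Mul(-1, -43) = 43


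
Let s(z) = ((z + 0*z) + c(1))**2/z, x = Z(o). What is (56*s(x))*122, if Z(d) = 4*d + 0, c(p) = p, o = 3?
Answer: 288652/3 ≈ 96217.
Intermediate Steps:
Z(d) = 4*d
x = 12 (x = 4*3 = 12)
s(z) = (1 + z)**2/z (s(z) = ((z + 0*z) + 1)**2/z = ((z + 0) + 1)**2/z = (z + 1)**2/z = (1 + z)**2/z)
(56*s(x))*122 = (56*((1 + 12)**2/12))*122 = (56*((1/12)*13**2))*122 = (56*((1/12)*169))*122 = (56*(169/12))*122 = (2366/3)*122 = 288652/3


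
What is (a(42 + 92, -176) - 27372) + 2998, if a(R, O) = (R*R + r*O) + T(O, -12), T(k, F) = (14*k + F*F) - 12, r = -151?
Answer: 17826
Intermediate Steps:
T(k, F) = -12 + F² + 14*k (T(k, F) = (14*k + F²) - 12 = (F² + 14*k) - 12 = -12 + F² + 14*k)
a(R, O) = 132 + R² - 137*O (a(R, O) = (R*R - 151*O) + (-12 + (-12)² + 14*O) = (R² - 151*O) + (-12 + 144 + 14*O) = (R² - 151*O) + (132 + 14*O) = 132 + R² - 137*O)
(a(42 + 92, -176) - 27372) + 2998 = ((132 + (42 + 92)² - 137*(-176)) - 27372) + 2998 = ((132 + 134² + 24112) - 27372) + 2998 = ((132 + 17956 + 24112) - 27372) + 2998 = (42200 - 27372) + 2998 = 14828 + 2998 = 17826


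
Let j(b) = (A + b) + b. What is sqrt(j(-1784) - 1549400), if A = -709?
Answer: I*sqrt(1553677) ≈ 1246.5*I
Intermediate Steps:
j(b) = -709 + 2*b (j(b) = (-709 + b) + b = -709 + 2*b)
sqrt(j(-1784) - 1549400) = sqrt((-709 + 2*(-1784)) - 1549400) = sqrt((-709 - 3568) - 1549400) = sqrt(-4277 - 1549400) = sqrt(-1553677) = I*sqrt(1553677)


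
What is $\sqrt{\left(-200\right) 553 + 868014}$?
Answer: $\sqrt{757414} \approx 870.29$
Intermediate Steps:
$\sqrt{\left(-200\right) 553 + 868014} = \sqrt{-110600 + 868014} = \sqrt{757414}$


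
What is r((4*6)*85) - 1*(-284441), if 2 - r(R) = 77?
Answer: 284366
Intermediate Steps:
r(R) = -75 (r(R) = 2 - 1*77 = 2 - 77 = -75)
r((4*6)*85) - 1*(-284441) = -75 - 1*(-284441) = -75 + 284441 = 284366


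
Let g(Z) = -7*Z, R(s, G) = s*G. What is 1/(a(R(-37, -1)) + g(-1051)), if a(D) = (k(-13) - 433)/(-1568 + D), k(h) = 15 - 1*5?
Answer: 1531/11263990 ≈ 0.00013592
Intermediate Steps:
k(h) = 10 (k(h) = 15 - 5 = 10)
R(s, G) = G*s
a(D) = -423/(-1568 + D) (a(D) = (10 - 433)/(-1568 + D) = -423/(-1568 + D))
1/(a(R(-37, -1)) + g(-1051)) = 1/(-423/(-1568 - 1*(-37)) - 7*(-1051)) = 1/(-423/(-1568 + 37) + 7357) = 1/(-423/(-1531) + 7357) = 1/(-423*(-1/1531) + 7357) = 1/(423/1531 + 7357) = 1/(11263990/1531) = 1531/11263990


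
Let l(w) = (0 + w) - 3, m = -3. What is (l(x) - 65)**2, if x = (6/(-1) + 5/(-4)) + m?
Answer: 97969/16 ≈ 6123.1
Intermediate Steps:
x = -41/4 (x = (6/(-1) + 5/(-4)) - 3 = (6*(-1) + 5*(-1/4)) - 3 = (-6 - 5/4) - 3 = -29/4 - 3 = -41/4 ≈ -10.250)
l(w) = -3 + w (l(w) = w - 3 = -3 + w)
(l(x) - 65)**2 = ((-3 - 41/4) - 65)**2 = (-53/4 - 65)**2 = (-313/4)**2 = 97969/16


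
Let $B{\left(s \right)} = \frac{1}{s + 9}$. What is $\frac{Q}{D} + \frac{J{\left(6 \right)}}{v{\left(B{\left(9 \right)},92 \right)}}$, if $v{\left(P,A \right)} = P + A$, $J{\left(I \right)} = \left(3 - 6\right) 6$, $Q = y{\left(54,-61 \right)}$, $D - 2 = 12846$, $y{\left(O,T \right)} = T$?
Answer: $- \frac{4263829}{21289136} \approx -0.20028$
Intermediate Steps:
$B{\left(s \right)} = \frac{1}{9 + s}$
$D = 12848$ ($D = 2 + 12846 = 12848$)
$Q = -61$
$J{\left(I \right)} = -18$ ($J{\left(I \right)} = \left(-3\right) 6 = -18$)
$v{\left(P,A \right)} = A + P$
$\frac{Q}{D} + \frac{J{\left(6 \right)}}{v{\left(B{\left(9 \right)},92 \right)}} = - \frac{61}{12848} - \frac{18}{92 + \frac{1}{9 + 9}} = \left(-61\right) \frac{1}{12848} - \frac{18}{92 + \frac{1}{18}} = - \frac{61}{12848} - \frac{18}{92 + \frac{1}{18}} = - \frac{61}{12848} - \frac{18}{\frac{1657}{18}} = - \frac{61}{12848} - \frac{324}{1657} = - \frac{4263829}{21289136}$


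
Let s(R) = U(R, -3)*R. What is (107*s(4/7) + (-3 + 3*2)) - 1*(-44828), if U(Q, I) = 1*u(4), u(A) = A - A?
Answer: 44831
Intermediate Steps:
u(A) = 0
U(Q, I) = 0 (U(Q, I) = 1*0 = 0)
s(R) = 0 (s(R) = 0*R = 0)
(107*s(4/7) + (-3 + 3*2)) - 1*(-44828) = (107*0 + (-3 + 3*2)) - 1*(-44828) = (0 + (-3 + 6)) + 44828 = (0 + 3) + 44828 = 3 + 44828 = 44831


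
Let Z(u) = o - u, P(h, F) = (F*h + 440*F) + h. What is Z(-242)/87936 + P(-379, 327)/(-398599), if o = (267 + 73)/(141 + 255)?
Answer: -160768917395/3470068964736 ≈ -0.046330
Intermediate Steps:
P(h, F) = h + 440*F + F*h (P(h, F) = (440*F + F*h) + h = h + 440*F + F*h)
o = 85/99 (o = 340/396 = 340*(1/396) = 85/99 ≈ 0.85859)
Z(u) = 85/99 - u
Z(-242)/87936 + P(-379, 327)/(-398599) = (85/99 - 1*(-242))/87936 + (-379 + 440*327 + 327*(-379))/(-398599) = (85/99 + 242)*(1/87936) + (-379 + 143880 - 123933)*(-1/398599) = (24043/99)*(1/87936) + 19568*(-1/398599) = 24043/8705664 - 19568/398599 = -160768917395/3470068964736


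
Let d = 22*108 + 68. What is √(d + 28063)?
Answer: √30507 ≈ 174.66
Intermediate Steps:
d = 2444 (d = 2376 + 68 = 2444)
√(d + 28063) = √(2444 + 28063) = √30507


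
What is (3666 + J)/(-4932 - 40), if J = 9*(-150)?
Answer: -579/1243 ≈ -0.46581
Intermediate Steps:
J = -1350
(3666 + J)/(-4932 - 40) = (3666 - 1350)/(-4932 - 40) = 2316/(-4972) = 2316*(-1/4972) = -579/1243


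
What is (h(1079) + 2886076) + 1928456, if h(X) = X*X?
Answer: 5978773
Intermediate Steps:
h(X) = X²
(h(1079) + 2886076) + 1928456 = (1079² + 2886076) + 1928456 = (1164241 + 2886076) + 1928456 = 4050317 + 1928456 = 5978773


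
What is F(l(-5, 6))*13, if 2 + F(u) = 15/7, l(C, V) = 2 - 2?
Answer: 13/7 ≈ 1.8571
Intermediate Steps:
l(C, V) = 0
F(u) = 1/7 (F(u) = -2 + 15/7 = 1/7)
F(l(-5, 6))*13 = (1/7)*13 = 13/7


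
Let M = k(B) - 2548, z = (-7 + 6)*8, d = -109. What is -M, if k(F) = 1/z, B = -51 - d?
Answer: 20385/8 ≈ 2548.1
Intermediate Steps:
B = 58 (B = -51 - 1*(-109) = -51 + 109 = 58)
z = -8 (z = -1*8 = -8)
k(F) = -1/8 (k(F) = 1/(-8) = -1/8)
M = -20385/8 (M = -1/8 - 2548 = -20385/8 ≈ -2548.1)
-M = -1*(-20385/8) = 20385/8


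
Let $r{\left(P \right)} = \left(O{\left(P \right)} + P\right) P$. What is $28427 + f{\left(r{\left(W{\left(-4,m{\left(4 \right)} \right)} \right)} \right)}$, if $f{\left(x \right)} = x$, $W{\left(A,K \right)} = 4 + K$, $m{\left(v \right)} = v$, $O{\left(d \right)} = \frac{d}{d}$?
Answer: $28499$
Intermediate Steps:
$O{\left(d \right)} = 1$
$r{\left(P \right)} = P \left(1 + P\right)$ ($r{\left(P \right)} = \left(1 + P\right) P = P \left(1 + P\right)$)
$28427 + f{\left(r{\left(W{\left(-4,m{\left(4 \right)} \right)} \right)} \right)} = 28427 + \left(4 + 4\right) \left(1 + \left(4 + 4\right)\right) = 28427 + 8 \left(1 + 8\right) = 28427 + 8 \cdot 9 = 28427 + 72 = 28499$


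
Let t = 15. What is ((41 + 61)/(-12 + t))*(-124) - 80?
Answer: -4296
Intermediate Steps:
((41 + 61)/(-12 + t))*(-124) - 80 = ((41 + 61)/(-12 + 15))*(-124) - 80 = (102/3)*(-124) - 80 = (102*(⅓))*(-124) - 80 = 34*(-124) - 80 = -4216 - 80 = -4296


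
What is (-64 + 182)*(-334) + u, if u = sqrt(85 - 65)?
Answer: -39412 + 2*sqrt(5) ≈ -39408.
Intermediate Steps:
u = 2*sqrt(5) (u = sqrt(20) = 2*sqrt(5) ≈ 4.4721)
(-64 + 182)*(-334) + u = (-64 + 182)*(-334) + 2*sqrt(5) = 118*(-334) + 2*sqrt(5) = -39412 + 2*sqrt(5)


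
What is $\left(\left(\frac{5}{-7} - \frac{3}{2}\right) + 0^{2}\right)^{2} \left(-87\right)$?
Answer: $- \frac{83607}{196} \approx -426.57$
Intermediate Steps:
$\left(\left(\frac{5}{-7} - \frac{3}{2}\right) + 0^{2}\right)^{2} \left(-87\right) = \left(\left(5 \left(- \frac{1}{7}\right) - \frac{3}{2}\right) + 0\right)^{2} \left(-87\right) = \left(\left(- \frac{5}{7} - \frac{3}{2}\right) + 0\right)^{2} \left(-87\right) = \left(- \frac{31}{14} + 0\right)^{2} \left(-87\right) = \left(- \frac{31}{14}\right)^{2} \left(-87\right) = \frac{961}{196} \left(-87\right) = - \frac{83607}{196}$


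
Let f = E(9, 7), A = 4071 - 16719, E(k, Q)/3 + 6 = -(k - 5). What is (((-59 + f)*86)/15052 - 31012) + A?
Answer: -328588987/7526 ≈ -43661.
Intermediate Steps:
E(k, Q) = -3 - 3*k (E(k, Q) = -18 + 3*(-(k - 5)) = -18 + 3*(-(-5 + k)) = -18 + 3*(5 - k) = -18 + (15 - 3*k) = -3 - 3*k)
A = -12648
f = -30 (f = -3 - 3*9 = -3 - 27 = -30)
(((-59 + f)*86)/15052 - 31012) + A = (((-59 - 30)*86)/15052 - 31012) - 12648 = (-89*86*(1/15052) - 31012) - 12648 = (-7654*1/15052 - 31012) - 12648 = (-3827/7526 - 31012) - 12648 = -233400139/7526 - 12648 = -328588987/7526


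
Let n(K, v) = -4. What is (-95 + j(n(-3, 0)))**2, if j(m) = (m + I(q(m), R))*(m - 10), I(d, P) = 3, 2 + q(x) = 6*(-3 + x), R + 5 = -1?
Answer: 6561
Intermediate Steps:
R = -6 (R = -5 - 1 = -6)
q(x) = -20 + 6*x (q(x) = -2 + 6*(-3 + x) = -2 + (-18 + 6*x) = -20 + 6*x)
j(m) = (-10 + m)*(3 + m) (j(m) = (m + 3)*(m - 10) = (3 + m)*(-10 + m) = (-10 + m)*(3 + m))
(-95 + j(n(-3, 0)))**2 = (-95 + (-30 + (-4)**2 - 7*(-4)))**2 = (-95 + (-30 + 16 + 28))**2 = (-95 + 14)**2 = (-81)**2 = 6561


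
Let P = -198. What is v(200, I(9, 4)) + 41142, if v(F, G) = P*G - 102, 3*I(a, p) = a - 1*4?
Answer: 40710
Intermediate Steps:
I(a, p) = -4/3 + a/3 (I(a, p) = (a - 1*4)/3 = (a - 4)/3 = (-4 + a)/3 = -4/3 + a/3)
v(F, G) = -102 - 198*G (v(F, G) = -198*G - 102 = -102 - 198*G)
v(200, I(9, 4)) + 41142 = (-102 - 198*(-4/3 + (⅓)*9)) + 41142 = (-102 - 198*(-4/3 + 3)) + 41142 = (-102 - 198*5/3) + 41142 = (-102 - 330) + 41142 = -432 + 41142 = 40710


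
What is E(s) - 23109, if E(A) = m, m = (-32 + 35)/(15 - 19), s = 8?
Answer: -92439/4 ≈ -23110.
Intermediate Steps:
m = -¾ (m = 3/(-4) = 3*(-¼) = -¾ ≈ -0.75000)
E(A) = -¾
E(s) - 23109 = -¾ - 23109 = -92439/4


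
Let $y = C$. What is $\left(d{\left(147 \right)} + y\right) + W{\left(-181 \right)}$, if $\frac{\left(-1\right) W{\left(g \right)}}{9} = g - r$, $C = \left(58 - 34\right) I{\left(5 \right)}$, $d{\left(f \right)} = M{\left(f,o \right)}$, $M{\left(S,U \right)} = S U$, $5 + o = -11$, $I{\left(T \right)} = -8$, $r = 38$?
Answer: $-573$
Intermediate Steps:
$o = -16$ ($o = -5 - 11 = -16$)
$d{\left(f \right)} = - 16 f$ ($d{\left(f \right)} = f \left(-16\right) = - 16 f$)
$C = -192$ ($C = \left(58 - 34\right) \left(-8\right) = 24 \left(-8\right) = -192$)
$y = -192$
$W{\left(g \right)} = 342 - 9 g$ ($W{\left(g \right)} = - 9 \left(g - 38\right) = - 9 \left(-38 + g\right) = 342 - 9 g$)
$\left(d{\left(147 \right)} + y\right) + W{\left(-181 \right)} = \left(\left(-16\right) 147 - 192\right) + \left(342 - -1629\right) = \left(-2352 - 192\right) + \left(342 + 1629\right) = -2544 + 1971 = -573$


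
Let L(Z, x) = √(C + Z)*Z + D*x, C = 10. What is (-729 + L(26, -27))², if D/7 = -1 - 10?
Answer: 2268036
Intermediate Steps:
D = -77 (D = 7*(-1 - 10) = 7*(-11) = -77)
L(Z, x) = -77*x + Z*√(10 + Z) (L(Z, x) = √(10 + Z)*Z - 77*x = Z*√(10 + Z) - 77*x = -77*x + Z*√(10 + Z))
(-729 + L(26, -27))² = (-729 + (-77*(-27) + 26*√(10 + 26)))² = (-729 + (2079 + 26*√36))² = (-729 + (2079 + 26*6))² = (-729 + (2079 + 156))² = (-729 + 2235)² = 1506² = 2268036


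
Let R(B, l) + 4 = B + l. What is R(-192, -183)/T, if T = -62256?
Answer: 379/62256 ≈ 0.0060878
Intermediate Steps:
R(B, l) = -4 + B + l (R(B, l) = -4 + (B + l) = -4 + B + l)
R(-192, -183)/T = (-4 - 192 - 183)/(-62256) = -379*(-1/62256) = 379/62256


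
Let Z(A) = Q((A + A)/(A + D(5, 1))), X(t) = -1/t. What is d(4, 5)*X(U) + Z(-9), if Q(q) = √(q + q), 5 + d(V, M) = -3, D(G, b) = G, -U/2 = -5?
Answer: 19/5 ≈ 3.8000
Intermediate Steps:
U = 10 (U = -2*(-5) = 10)
d(V, M) = -8 (d(V, M) = -5 - 3 = -8)
Q(q) = √2*√q (Q(q) = √(2*q) = √2*√q)
Z(A) = 2*√(A/(5 + A)) (Z(A) = √2*√((A + A)/(A + 5)) = √2*√((2*A)/(5 + A)) = √2*√(2*A/(5 + A)) = √2*(√2*√(A/(5 + A))) = 2*√(A/(5 + A)))
d(4, 5)*X(U) + Z(-9) = -(-8)/10 + 2*√(-9/(5 - 9)) = -(-8)/10 + 2*√(-9/(-4)) = -8*(-⅒) + 2*√(-9*(-¼)) = ⅘ + 2*√(9/4) = ⅘ + 2*(3/2) = ⅘ + 3 = 19/5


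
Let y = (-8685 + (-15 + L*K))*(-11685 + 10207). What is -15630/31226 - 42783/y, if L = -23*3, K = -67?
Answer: -15919881623/31360303026 ≈ -0.50764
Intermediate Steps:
L = -69
y = 6025806 (y = (-8685 + (-15 - 69*(-67)))*(-11685 + 10207) = (-8685 + (-15 + 4623))*(-1478) = (-8685 + 4608)*(-1478) = -4077*(-1478) = 6025806)
-15630/31226 - 42783/y = -15630/31226 - 42783/6025806 = -15630*1/31226 - 42783*1/6025806 = -7815/15613 - 14261/2008602 = -15919881623/31360303026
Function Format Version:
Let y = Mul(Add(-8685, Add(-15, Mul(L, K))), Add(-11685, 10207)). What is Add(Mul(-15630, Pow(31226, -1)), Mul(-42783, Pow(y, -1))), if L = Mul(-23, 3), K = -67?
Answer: Rational(-15919881623, 31360303026) ≈ -0.50764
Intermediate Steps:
L = -69
y = 6025806 (y = Mul(Add(-8685, Add(-15, Mul(-69, -67))), Add(-11685, 10207)) = Mul(Add(-8685, Add(-15, 4623)), -1478) = Mul(Add(-8685, 4608), -1478) = Mul(-4077, -1478) = 6025806)
Add(Mul(-15630, Pow(31226, -1)), Mul(-42783, Pow(y, -1))) = Add(Mul(-15630, Pow(31226, -1)), Mul(-42783, Pow(6025806, -1))) = Add(Mul(-15630, Rational(1, 31226)), Mul(-42783, Rational(1, 6025806))) = Add(Rational(-7815, 15613), Rational(-14261, 2008602)) = Rational(-15919881623, 31360303026)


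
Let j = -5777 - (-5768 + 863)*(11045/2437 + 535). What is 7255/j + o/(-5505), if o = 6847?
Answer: -43964563379722/35425840138755 ≈ -1.2410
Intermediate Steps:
j = 6435211651/2437 (j = -5777 - (-4905)*(11045*(1/2437) + 535) = -5777 - (-4905)*(11045/2437 + 535) = -5777 - (-4905)*1314840/2437 = -5777 - 1*(-6449290200/2437) = -5777 + 6449290200/2437 = 6435211651/2437 ≈ 2.6406e+6)
7255/j + o/(-5505) = 7255/(6435211651/2437) + 6847/(-5505) = 7255*(2437/6435211651) + 6847*(-1/5505) = 17680435/6435211651 - 6847/5505 = -43964563379722/35425840138755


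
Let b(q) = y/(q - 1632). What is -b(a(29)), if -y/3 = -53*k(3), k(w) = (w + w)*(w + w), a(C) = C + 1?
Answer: 318/89 ≈ 3.5730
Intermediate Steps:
a(C) = 1 + C
k(w) = 4*w² (k(w) = (2*w)*(2*w) = 4*w²)
y = 5724 (y = -(-159)*4*3² = -(-159)*4*9 = -(-159)*36 = -3*(-1908) = 5724)
b(q) = 5724/(-1632 + q) (b(q) = 5724/(q - 1632) = 5724/(-1632 + q))
-b(a(29)) = -5724/(-1632 + (1 + 29)) = -5724/(-1632 + 30) = -5724/(-1602) = -5724*(-1)/1602 = -1*(-318/89) = 318/89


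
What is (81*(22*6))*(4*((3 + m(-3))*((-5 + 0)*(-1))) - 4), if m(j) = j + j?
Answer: -684288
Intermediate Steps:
m(j) = 2*j
(81*(22*6))*(4*((3 + m(-3))*((-5 + 0)*(-1))) - 4) = (81*(22*6))*(4*((3 + 2*(-3))*((-5 + 0)*(-1))) - 4) = (81*132)*(4*((3 - 6)*(-5*(-1))) - 4) = 10692*(4*(-3*5) - 4) = 10692*(4*(-15) - 4) = 10692*(-60 - 4) = 10692*(-64) = -684288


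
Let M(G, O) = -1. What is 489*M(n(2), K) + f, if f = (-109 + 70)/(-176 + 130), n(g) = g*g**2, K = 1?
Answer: -22455/46 ≈ -488.15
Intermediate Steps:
n(g) = g**3
f = 39/46 (f = -39/(-46) = -39*(-1/46) = 39/46 ≈ 0.84783)
489*M(n(2), K) + f = 489*(-1) + 39/46 = -489 + 39/46 = -22455/46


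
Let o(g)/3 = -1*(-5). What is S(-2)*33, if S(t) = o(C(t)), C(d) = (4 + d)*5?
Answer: 495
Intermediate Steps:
C(d) = 20 + 5*d
o(g) = 15 (o(g) = 3*(-1*(-5)) = 3*5 = 15)
S(t) = 15
S(-2)*33 = 15*33 = 495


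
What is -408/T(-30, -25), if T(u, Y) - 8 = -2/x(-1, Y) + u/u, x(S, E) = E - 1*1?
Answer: -2652/59 ≈ -44.949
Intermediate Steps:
x(S, E) = -1 + E (x(S, E) = E - 1 = -1 + E)
T(u, Y) = 9 - 2/(-1 + Y) (T(u, Y) = 8 + (-2/(-1 + Y) + u/u) = 8 + (-2/(-1 + Y) + 1) = 8 + (1 - 2/(-1 + Y)) = 9 - 2/(-1 + Y))
-408/T(-30, -25) = -408*(-1 - 25)/(-11 + 9*(-25)) = -408*(-26/(-11 - 225)) = -408/((-1/26*(-236))) = -408/118/13 = -408*13/118 = -2652/59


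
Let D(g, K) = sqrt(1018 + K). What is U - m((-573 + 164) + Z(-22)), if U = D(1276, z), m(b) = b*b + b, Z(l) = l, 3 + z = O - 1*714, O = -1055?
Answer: -185330 + I*sqrt(754) ≈ -1.8533e+5 + 27.459*I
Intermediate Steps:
z = -1772 (z = -3 + (-1055 - 1*714) = -3 + (-1055 - 714) = -3 - 1769 = -1772)
m(b) = b + b**2 (m(b) = b**2 + b = b + b**2)
U = I*sqrt(754) (U = sqrt(1018 - 1772) = sqrt(-754) = I*sqrt(754) ≈ 27.459*I)
U - m((-573 + 164) + Z(-22)) = I*sqrt(754) - ((-573 + 164) - 22)*(1 + ((-573 + 164) - 22)) = I*sqrt(754) - (-409 - 22)*(1 + (-409 - 22)) = I*sqrt(754) - (-431)*(1 - 431) = I*sqrt(754) - (-431)*(-430) = I*sqrt(754) - 1*185330 = I*sqrt(754) - 185330 = -185330 + I*sqrt(754)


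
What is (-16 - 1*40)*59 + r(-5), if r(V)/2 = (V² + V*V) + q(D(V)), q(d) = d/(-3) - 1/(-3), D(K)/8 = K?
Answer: -9530/3 ≈ -3176.7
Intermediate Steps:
D(K) = 8*K
q(d) = ⅓ - d/3 (q(d) = d*(-⅓) - 1*(-⅓) = -d/3 + ⅓ = ⅓ - d/3)
r(V) = ⅔ + 4*V² - 16*V/3 (r(V) = 2*((V² + V*V) + (⅓ - 8*V/3)) = 2*((V² + V²) + (⅓ - 8*V/3)) = 2*(2*V² + (⅓ - 8*V/3)) = 2*(⅓ + 2*V² - 8*V/3) = ⅔ + 4*V² - 16*V/3)
(-16 - 1*40)*59 + r(-5) = (-16 - 1*40)*59 + (⅔ + 4*(-5)² - 16/3*(-5)) = (-16 - 40)*59 + (⅔ + 4*25 + 80/3) = -56*59 + (⅔ + 100 + 80/3) = -3304 + 382/3 = -9530/3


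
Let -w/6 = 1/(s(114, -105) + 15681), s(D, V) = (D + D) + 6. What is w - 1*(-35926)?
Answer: 190587428/5305 ≈ 35926.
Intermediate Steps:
s(D, V) = 6 + 2*D (s(D, V) = 2*D + 6 = 6 + 2*D)
w = -2/5305 (w = -6/((6 + 2*114) + 15681) = -6/((6 + 228) + 15681) = -6/(234 + 15681) = -6/15915 = -6*1/15915 = -2/5305 ≈ -0.00037700)
w - 1*(-35926) = -2/5305 - 1*(-35926) = -2/5305 + 35926 = 190587428/5305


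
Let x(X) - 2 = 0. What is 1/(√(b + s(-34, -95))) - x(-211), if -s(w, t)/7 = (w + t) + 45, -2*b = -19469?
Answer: -2 + √41290/20645 ≈ -1.9902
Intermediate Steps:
b = 19469/2 (b = -½*(-19469) = 19469/2 ≈ 9734.5)
s(w, t) = -315 - 7*t - 7*w (s(w, t) = -7*((w + t) + 45) = -7*((t + w) + 45) = -7*(45 + t + w) = -315 - 7*t - 7*w)
x(X) = 2 (x(X) = 2 + 0 = 2)
1/(√(b + s(-34, -95))) - x(-211) = 1/(√(19469/2 + (-315 - 7*(-95) - 7*(-34)))) - 1*2 = 1/(√(19469/2 + (-315 + 665 + 238))) - 2 = 1/(√(19469/2 + 588)) - 2 = 1/(√(20645/2)) - 2 = 1/(√41290/2) - 2 = √41290/20645 - 2 = -2 + √41290/20645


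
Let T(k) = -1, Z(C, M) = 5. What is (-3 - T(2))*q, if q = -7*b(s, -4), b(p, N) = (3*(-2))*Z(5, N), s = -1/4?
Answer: -420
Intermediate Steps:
s = -¼ (s = -1*¼ = -¼ ≈ -0.25000)
b(p, N) = -30 (b(p, N) = (3*(-2))*5 = -6*5 = -30)
q = 210 (q = -7*(-30) = 210)
(-3 - T(2))*q = (-3 - 1*(-1))*210 = (-3 + 1)*210 = -2*210 = -420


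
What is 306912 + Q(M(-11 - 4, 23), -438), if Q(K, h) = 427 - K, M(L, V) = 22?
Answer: 307317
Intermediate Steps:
306912 + Q(M(-11 - 4, 23), -438) = 306912 + (427 - 1*22) = 306912 + (427 - 22) = 306912 + 405 = 307317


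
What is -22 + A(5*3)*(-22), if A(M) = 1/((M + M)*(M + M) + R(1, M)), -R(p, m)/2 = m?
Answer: -9581/435 ≈ -22.025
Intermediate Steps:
R(p, m) = -2*m
A(M) = 1/(-2*M + 4*M²) (A(M) = 1/((M + M)*(M + M) - 2*M) = 1/((2*M)*(2*M) - 2*M) = 1/(4*M² - 2*M) = 1/(-2*M + 4*M²))
-22 + A(5*3)*(-22) = -22 + (1/(2*((5*3))*(-1 + 2*(5*3))))*(-22) = -22 + ((½)/(15*(-1 + 2*15)))*(-22) = -22 + ((½)*(1/15)/(-1 + 30))*(-22) = -22 + ((½)*(1/15)/29)*(-22) = -22 + ((½)*(1/15)*(1/29))*(-22) = -22 + (1/870)*(-22) = -22 - 11/435 = -9581/435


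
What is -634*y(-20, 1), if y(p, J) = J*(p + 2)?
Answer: 11412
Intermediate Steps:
y(p, J) = J*(2 + p)
-634*y(-20, 1) = -634*(2 - 20) = -634*(-18) = 11412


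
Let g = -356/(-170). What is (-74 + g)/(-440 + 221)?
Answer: 6112/18615 ≈ 0.32834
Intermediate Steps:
g = 178/85 (g = -356*(-1/170) = 178/85 ≈ 2.0941)
(-74 + g)/(-440 + 221) = (-74 + 178/85)/(-440 + 221) = -6112/85/(-219) = -6112/85*(-1/219) = 6112/18615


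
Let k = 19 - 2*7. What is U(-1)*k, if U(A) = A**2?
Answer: 5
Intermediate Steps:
k = 5 (k = 19 - 14 = 5)
U(-1)*k = (-1)**2*5 = 1*5 = 5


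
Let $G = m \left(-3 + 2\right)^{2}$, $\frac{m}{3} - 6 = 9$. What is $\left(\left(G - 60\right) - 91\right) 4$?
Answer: $-424$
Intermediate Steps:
$m = 45$ ($m = 18 + 3 \cdot 9 = 18 + 27 = 45$)
$G = 45$ ($G = 45 \left(-3 + 2\right)^{2} = 45 \left(-1\right)^{2} = 45 \cdot 1 = 45$)
$\left(\left(G - 60\right) - 91\right) 4 = \left(\left(45 - 60\right) - 91\right) 4 = \left(-15 - 91\right) 4 = \left(-106\right) 4 = -424$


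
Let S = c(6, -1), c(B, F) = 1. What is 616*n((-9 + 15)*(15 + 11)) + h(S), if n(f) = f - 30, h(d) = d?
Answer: 77617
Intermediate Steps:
S = 1
n(f) = -30 + f
616*n((-9 + 15)*(15 + 11)) + h(S) = 616*(-30 + (-9 + 15)*(15 + 11)) + 1 = 616*(-30 + 6*26) + 1 = 616*(-30 + 156) + 1 = 616*126 + 1 = 77616 + 1 = 77617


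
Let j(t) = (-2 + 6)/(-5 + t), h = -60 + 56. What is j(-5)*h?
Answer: 8/5 ≈ 1.6000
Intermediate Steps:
h = -4
j(t) = 4/(-5 + t)
j(-5)*h = (4/(-5 - 5))*(-4) = (4/(-10))*(-4) = (4*(-1/10))*(-4) = -2/5*(-4) = 8/5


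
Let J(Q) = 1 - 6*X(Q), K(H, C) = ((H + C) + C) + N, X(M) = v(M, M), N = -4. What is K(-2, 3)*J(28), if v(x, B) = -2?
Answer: 0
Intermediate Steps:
X(M) = -2
K(H, C) = -4 + H + 2*C (K(H, C) = ((H + C) + C) - 4 = ((C + H) + C) - 4 = (H + 2*C) - 4 = -4 + H + 2*C)
J(Q) = 13 (J(Q) = 1 - 6*(-2) = 1 - 1*(-12) = 1 + 12 = 13)
K(-2, 3)*J(28) = (-4 - 2 + 2*3)*13 = (-4 - 2 + 6)*13 = 0*13 = 0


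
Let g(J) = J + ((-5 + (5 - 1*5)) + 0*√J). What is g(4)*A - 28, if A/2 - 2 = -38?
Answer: 44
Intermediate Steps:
A = -72 (A = 4 + 2*(-38) = 4 - 76 = -72)
g(J) = -5 + J (g(J) = J + ((-5 + (5 - 5)) + 0) = J + ((-5 + 0) + 0) = J + (-5 + 0) = J - 5 = -5 + J)
g(4)*A - 28 = (-5 + 4)*(-72) - 28 = -1*(-72) - 28 = 72 - 28 = 44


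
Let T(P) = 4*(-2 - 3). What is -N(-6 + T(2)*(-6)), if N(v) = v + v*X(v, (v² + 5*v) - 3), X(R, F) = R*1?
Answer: -13110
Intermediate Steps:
X(R, F) = R
T(P) = -20 (T(P) = 4*(-5) = -20)
N(v) = v + v² (N(v) = v + v*v = v + v²)
-N(-6 + T(2)*(-6)) = -(-6 - 20*(-6))*(1 + (-6 - 20*(-6))) = -(-6 + 120)*(1 + (-6 + 120)) = -114*(1 + 114) = -114*115 = -1*13110 = -13110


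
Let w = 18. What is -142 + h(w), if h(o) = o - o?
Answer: -142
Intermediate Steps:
h(o) = 0
-142 + h(w) = -142 + 0 = -142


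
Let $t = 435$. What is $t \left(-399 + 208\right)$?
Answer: $-83085$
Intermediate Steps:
$t \left(-399 + 208\right) = 435 \left(-399 + 208\right) = 435 \left(-191\right) = -83085$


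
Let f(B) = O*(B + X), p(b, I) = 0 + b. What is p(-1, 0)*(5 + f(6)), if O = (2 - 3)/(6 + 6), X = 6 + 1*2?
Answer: -23/6 ≈ -3.8333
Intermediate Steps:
X = 8 (X = 6 + 2 = 8)
O = -1/12 ≈ -0.083333
p(b, I) = b
f(B) = -⅔ - B/12 (f(B) = -(B + 8)/12 = -(8 + B)/12 = -⅔ - B/12)
p(-1, 0)*(5 + f(6)) = -(5 + (-⅔ - 1/12*6)) = -(5 + (-⅔ - ½)) = -(5 - 7/6) = -1*23/6 = -23/6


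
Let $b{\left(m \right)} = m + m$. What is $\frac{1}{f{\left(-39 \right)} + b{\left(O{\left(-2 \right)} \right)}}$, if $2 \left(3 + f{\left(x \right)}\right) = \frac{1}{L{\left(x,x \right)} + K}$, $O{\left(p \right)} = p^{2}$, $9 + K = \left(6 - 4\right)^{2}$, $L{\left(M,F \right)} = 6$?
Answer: $\frac{2}{11} \approx 0.18182$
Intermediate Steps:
$K = -5$ ($K = -9 + \left(6 - 4\right)^{2} = -9 + 2^{2} = -9 + 4 = -5$)
$f{\left(x \right)} = - \frac{5}{2}$ ($f{\left(x \right)} = -3 + \frac{1}{2 \left(6 - 5\right)} = -3 + \frac{1}{2 \cdot 1} = -3 + \frac{1}{2} \cdot 1 = -3 + \frac{1}{2} = - \frac{5}{2}$)
$b{\left(m \right)} = 2 m$
$\frac{1}{f{\left(-39 \right)} + b{\left(O{\left(-2 \right)} \right)}} = \frac{1}{- \frac{5}{2} + 2 \left(-2\right)^{2}} = \frac{1}{- \frac{5}{2} + 2 \cdot 4} = \frac{1}{- \frac{5}{2} + 8} = \frac{1}{\frac{11}{2}} = \frac{2}{11}$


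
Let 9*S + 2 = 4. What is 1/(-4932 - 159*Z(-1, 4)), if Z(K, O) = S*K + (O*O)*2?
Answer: -3/29954 ≈ -0.00010015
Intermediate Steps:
S = 2/9 (S = -2/9 + (1/9)*4 = -2/9 + 4/9 = 2/9 ≈ 0.22222)
Z(K, O) = 2*O**2 + 2*K/9 (Z(K, O) = 2*K/9 + (O*O)*2 = 2*K/9 + O**2*2 = 2*K/9 + 2*O**2 = 2*O**2 + 2*K/9)
1/(-4932 - 159*Z(-1, 4)) = 1/(-4932 - 159*(2*4**2 + (2/9)*(-1))) = 1/(-4932 - 159*(2*16 - 2/9)) = 1/(-4932 - 159*(32 - 2/9)) = 1/(-4932 - 159*286/9) = 1/(-4932 - 15158/3) = 1/(-29954/3) = -3/29954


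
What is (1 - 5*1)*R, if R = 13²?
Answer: -676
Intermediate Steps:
R = 169
(1 - 5*1)*R = (1 - 5*1)*169 = (1 - 5)*169 = -4*169 = -676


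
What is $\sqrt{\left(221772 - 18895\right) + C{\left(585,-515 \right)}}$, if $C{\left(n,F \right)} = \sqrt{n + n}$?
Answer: $\sqrt{202877 + 3 \sqrt{130}} \approx 450.46$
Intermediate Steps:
$C{\left(n,F \right)} = \sqrt{2} \sqrt{n}$ ($C{\left(n,F \right)} = \sqrt{2 n} = \sqrt{2} \sqrt{n}$)
$\sqrt{\left(221772 - 18895\right) + C{\left(585,-515 \right)}} = \sqrt{\left(221772 - 18895\right) + \sqrt{2} \sqrt{585}} = \sqrt{\left(221772 - 18895\right) + \sqrt{2} \cdot 3 \sqrt{65}} = \sqrt{202877 + 3 \sqrt{130}}$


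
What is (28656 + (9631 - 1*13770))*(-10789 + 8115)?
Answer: -65558458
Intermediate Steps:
(28656 + (9631 - 1*13770))*(-10789 + 8115) = (28656 + (9631 - 13770))*(-2674) = (28656 - 4139)*(-2674) = 24517*(-2674) = -65558458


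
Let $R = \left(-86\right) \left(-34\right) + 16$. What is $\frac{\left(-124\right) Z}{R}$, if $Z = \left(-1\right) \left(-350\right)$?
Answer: $- \frac{310}{21} \approx -14.762$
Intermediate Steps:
$R = 2940$ ($R = 2924 + 16 = 2940$)
$Z = 350$
$\frac{\left(-124\right) Z}{R} = \frac{\left(-124\right) 350}{2940} = \left(-43400\right) \frac{1}{2940} = - \frac{310}{21}$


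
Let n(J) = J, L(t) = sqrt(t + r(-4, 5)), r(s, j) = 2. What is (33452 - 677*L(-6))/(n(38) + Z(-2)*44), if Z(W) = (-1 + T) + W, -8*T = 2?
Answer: -33452/105 + 1354*I/105 ≈ -318.59 + 12.895*I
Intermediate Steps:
T = -1/4 (T = -1/8*2 = -1/4 ≈ -0.25000)
L(t) = sqrt(2 + t) (L(t) = sqrt(t + 2) = sqrt(2 + t))
Z(W) = -5/4 + W (Z(W) = (-1 - 1/4) + W = -5/4 + W)
(33452 - 677*L(-6))/(n(38) + Z(-2)*44) = (33452 - 677*sqrt(2 - 6))/(38 + (-5/4 - 2)*44) = (33452 - 1354*I)/(38 - 13/4*44) = (33452 - 1354*I)/(38 - 143) = (33452 - 1354*I)/(-105) = (33452 - 1354*I)*(-1/105) = -33452/105 + 1354*I/105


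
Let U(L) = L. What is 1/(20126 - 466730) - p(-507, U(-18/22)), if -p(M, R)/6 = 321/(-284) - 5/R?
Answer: 315873061/10569628 ≈ 29.885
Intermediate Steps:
p(M, R) = 963/142 + 30/R (p(M, R) = -6*(321/(-284) - 5/R) = -6*(321*(-1/284) - 5/R) = -6*(-321/284 - 5/R) = 963/142 + 30/R)
1/(20126 - 466730) - p(-507, U(-18/22)) = 1/(20126 - 466730) - (963/142 + 30/((-18/22))) = 1/(-446604) - (963/142 + 30/((-18*1/22))) = -1/446604 - (963/142 + 30/(-9/11)) = -1/446604 - (963/142 + 30*(-11/9)) = -1/446604 - (963/142 - 110/3) = -1/446604 - 1*(-12731/426) = -1/446604 + 12731/426 = 315873061/10569628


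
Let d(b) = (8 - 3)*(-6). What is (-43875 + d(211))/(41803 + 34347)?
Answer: -8781/15230 ≈ -0.57656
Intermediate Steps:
d(b) = -30 (d(b) = 5*(-6) = -30)
(-43875 + d(211))/(41803 + 34347) = (-43875 - 30)/(41803 + 34347) = -43905/76150 = -43905*1/76150 = -8781/15230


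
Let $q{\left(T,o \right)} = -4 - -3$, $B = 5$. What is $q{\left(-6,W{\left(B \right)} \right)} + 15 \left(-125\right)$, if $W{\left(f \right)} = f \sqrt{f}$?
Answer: $-1876$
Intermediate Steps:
$W{\left(f \right)} = f^{\frac{3}{2}}$
$q{\left(T,o \right)} = -1$ ($q{\left(T,o \right)} = -4 + 3 = -1$)
$q{\left(-6,W{\left(B \right)} \right)} + 15 \left(-125\right) = -1 + 15 \left(-125\right) = -1 - 1875 = -1876$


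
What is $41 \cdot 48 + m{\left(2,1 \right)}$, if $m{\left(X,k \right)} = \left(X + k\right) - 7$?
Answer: $1964$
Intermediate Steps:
$m{\left(X,k \right)} = -7 + X + k$
$41 \cdot 48 + m{\left(2,1 \right)} = 41 \cdot 48 + \left(-7 + 2 + 1\right) = 1968 - 4 = 1964$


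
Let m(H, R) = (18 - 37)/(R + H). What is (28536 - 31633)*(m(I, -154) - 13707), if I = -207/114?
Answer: 251347642225/5921 ≈ 4.2450e+7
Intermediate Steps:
I = -69/38 (I = -207*1/114 = -69/38 ≈ -1.8158)
m(H, R) = -19/(H + R)
(28536 - 31633)*(m(I, -154) - 13707) = (28536 - 31633)*(-19/(-69/38 - 154) - 13707) = -3097*(-19/(-5921/38) - 13707) = -3097*(-19*(-38/5921) - 13707) = -3097*(722/5921 - 13707) = -3097*(-81158425/5921) = 251347642225/5921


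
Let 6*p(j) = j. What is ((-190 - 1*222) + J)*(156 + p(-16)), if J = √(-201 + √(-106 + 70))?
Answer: -189520/3 + 460*√(-201 + 6*I)/3 ≈ -63141.0 + 2174.1*I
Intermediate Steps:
p(j) = j/6
J = √(-201 + 6*I) (J = √(-201 + √(-36)) = √(-201 + 6*I) ≈ 0.2116 + 14.179*I)
((-190 - 1*222) + J)*(156 + p(-16)) = ((-190 - 1*222) + √(-201 + 6*I))*(156 + (⅙)*(-16)) = ((-190 - 222) + √(-201 + 6*I))*(156 - 8/3) = (-412 + √(-201 + 6*I))*(460/3) = -189520/3 + 460*√(-201 + 6*I)/3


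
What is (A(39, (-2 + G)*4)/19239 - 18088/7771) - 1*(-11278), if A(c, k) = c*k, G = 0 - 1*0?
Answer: 29575110214/2622917 ≈ 11276.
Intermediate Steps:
G = 0 (G = 0 + 0 = 0)
(A(39, (-2 + G)*4)/19239 - 18088/7771) - 1*(-11278) = ((39*((-2 + 0)*4))/19239 - 18088/7771) - 1*(-11278) = ((39*(-2*4))*(1/19239) - 18088*1/7771) + 11278 = ((39*(-8))*(1/19239) - 952/409) + 11278 = (-312*1/19239 - 952/409) + 11278 = (-104/6413 - 952/409) + 11278 = -6147712/2622917 + 11278 = 29575110214/2622917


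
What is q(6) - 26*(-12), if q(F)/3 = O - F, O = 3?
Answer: 303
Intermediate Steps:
q(F) = 9 - 3*F (q(F) = 3*(3 - F) = 9 - 3*F)
q(6) - 26*(-12) = (9 - 3*6) - 26*(-12) = (9 - 18) + 312 = -9 + 312 = 303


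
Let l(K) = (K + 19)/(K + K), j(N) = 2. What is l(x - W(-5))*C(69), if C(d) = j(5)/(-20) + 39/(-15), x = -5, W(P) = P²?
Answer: -99/200 ≈ -0.49500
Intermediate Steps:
l(K) = (19 + K)/(2*K) (l(K) = (19 + K)/((2*K)) = (19 + K)*(1/(2*K)) = (19 + K)/(2*K))
C(d) = -27/10 (C(d) = 2/(-20) + 39/(-15) = 2*(-1/20) + 39*(-1/15) = -⅒ - 13/5 = -27/10)
l(x - W(-5))*C(69) = ((19 + (-5 - 1*(-5)²))/(2*(-5 - 1*(-5)²)))*(-27/10) = ((19 + (-5 - 1*25))/(2*(-5 - 1*25)))*(-27/10) = ((19 + (-5 - 25))/(2*(-5 - 25)))*(-27/10) = ((½)*(19 - 30)/(-30))*(-27/10) = ((½)*(-1/30)*(-11))*(-27/10) = (11/60)*(-27/10) = -99/200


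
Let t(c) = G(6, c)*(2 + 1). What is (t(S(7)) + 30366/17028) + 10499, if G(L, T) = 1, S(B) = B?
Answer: 9936579/946 ≈ 10504.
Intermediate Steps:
t(c) = 3 (t(c) = 1*(2 + 1) = 1*3 = 3)
(t(S(7)) + 30366/17028) + 10499 = (3 + 30366/17028) + 10499 = (3 + 30366*(1/17028)) + 10499 = (3 + 1687/946) + 10499 = 4525/946 + 10499 = 9936579/946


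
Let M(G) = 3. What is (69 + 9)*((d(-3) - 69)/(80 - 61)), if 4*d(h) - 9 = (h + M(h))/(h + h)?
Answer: -10413/38 ≈ -274.03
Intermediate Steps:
d(h) = 9/4 + (3 + h)/(8*h) (d(h) = 9/4 + ((h + 3)/(h + h))/4 = 9/4 + ((3 + h)/((2*h)))/4 = 9/4 + ((3 + h)*(1/(2*h)))/4 = 9/4 + ((3 + h)/(2*h))/4 = 9/4 + (3 + h)/(8*h))
(69 + 9)*((d(-3) - 69)/(80 - 61)) = (69 + 9)*(((1/8)*(3 + 19*(-3))/(-3) - 69)/(80 - 61)) = 78*(((1/8)*(-1/3)*(3 - 57) - 69)/19) = 78*(((1/8)*(-1/3)*(-54) - 69)*(1/19)) = 78*((9/4 - 69)*(1/19)) = 78*(-267/4*1/19) = 78*(-267/76) = -10413/38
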